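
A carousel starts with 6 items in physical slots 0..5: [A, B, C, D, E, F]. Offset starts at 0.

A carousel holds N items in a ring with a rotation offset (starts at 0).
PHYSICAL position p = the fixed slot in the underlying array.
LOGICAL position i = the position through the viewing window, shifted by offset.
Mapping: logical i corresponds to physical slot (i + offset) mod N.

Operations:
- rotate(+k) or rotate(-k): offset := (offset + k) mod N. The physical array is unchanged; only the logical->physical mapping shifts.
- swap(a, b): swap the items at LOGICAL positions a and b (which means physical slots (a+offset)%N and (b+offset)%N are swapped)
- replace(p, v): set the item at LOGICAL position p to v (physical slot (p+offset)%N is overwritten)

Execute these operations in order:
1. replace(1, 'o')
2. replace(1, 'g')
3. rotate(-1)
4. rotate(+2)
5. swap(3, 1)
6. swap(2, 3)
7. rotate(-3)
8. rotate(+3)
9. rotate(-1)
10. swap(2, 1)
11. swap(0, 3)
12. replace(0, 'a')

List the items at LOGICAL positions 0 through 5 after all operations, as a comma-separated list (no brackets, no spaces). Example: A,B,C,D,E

Answer: a,E,g,A,D,F

Derivation:
After op 1 (replace(1, 'o')): offset=0, physical=[A,o,C,D,E,F], logical=[A,o,C,D,E,F]
After op 2 (replace(1, 'g')): offset=0, physical=[A,g,C,D,E,F], logical=[A,g,C,D,E,F]
After op 3 (rotate(-1)): offset=5, physical=[A,g,C,D,E,F], logical=[F,A,g,C,D,E]
After op 4 (rotate(+2)): offset=1, physical=[A,g,C,D,E,F], logical=[g,C,D,E,F,A]
After op 5 (swap(3, 1)): offset=1, physical=[A,g,E,D,C,F], logical=[g,E,D,C,F,A]
After op 6 (swap(2, 3)): offset=1, physical=[A,g,E,C,D,F], logical=[g,E,C,D,F,A]
After op 7 (rotate(-3)): offset=4, physical=[A,g,E,C,D,F], logical=[D,F,A,g,E,C]
After op 8 (rotate(+3)): offset=1, physical=[A,g,E,C,D,F], logical=[g,E,C,D,F,A]
After op 9 (rotate(-1)): offset=0, physical=[A,g,E,C,D,F], logical=[A,g,E,C,D,F]
After op 10 (swap(2, 1)): offset=0, physical=[A,E,g,C,D,F], logical=[A,E,g,C,D,F]
After op 11 (swap(0, 3)): offset=0, physical=[C,E,g,A,D,F], logical=[C,E,g,A,D,F]
After op 12 (replace(0, 'a')): offset=0, physical=[a,E,g,A,D,F], logical=[a,E,g,A,D,F]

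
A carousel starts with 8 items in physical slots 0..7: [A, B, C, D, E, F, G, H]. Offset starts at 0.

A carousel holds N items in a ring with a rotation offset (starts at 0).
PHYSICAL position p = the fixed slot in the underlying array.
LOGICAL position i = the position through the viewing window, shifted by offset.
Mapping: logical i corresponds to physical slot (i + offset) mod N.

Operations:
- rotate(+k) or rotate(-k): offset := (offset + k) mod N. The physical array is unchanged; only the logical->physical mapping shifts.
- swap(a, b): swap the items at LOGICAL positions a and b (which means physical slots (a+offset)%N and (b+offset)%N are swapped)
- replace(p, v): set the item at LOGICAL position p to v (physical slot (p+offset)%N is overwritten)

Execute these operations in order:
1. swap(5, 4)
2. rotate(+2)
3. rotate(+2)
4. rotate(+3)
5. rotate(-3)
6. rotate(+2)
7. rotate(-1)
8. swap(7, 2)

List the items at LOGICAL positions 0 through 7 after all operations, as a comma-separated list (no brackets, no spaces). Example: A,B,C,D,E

After op 1 (swap(5, 4)): offset=0, physical=[A,B,C,D,F,E,G,H], logical=[A,B,C,D,F,E,G,H]
After op 2 (rotate(+2)): offset=2, physical=[A,B,C,D,F,E,G,H], logical=[C,D,F,E,G,H,A,B]
After op 3 (rotate(+2)): offset=4, physical=[A,B,C,D,F,E,G,H], logical=[F,E,G,H,A,B,C,D]
After op 4 (rotate(+3)): offset=7, physical=[A,B,C,D,F,E,G,H], logical=[H,A,B,C,D,F,E,G]
After op 5 (rotate(-3)): offset=4, physical=[A,B,C,D,F,E,G,H], logical=[F,E,G,H,A,B,C,D]
After op 6 (rotate(+2)): offset=6, physical=[A,B,C,D,F,E,G,H], logical=[G,H,A,B,C,D,F,E]
After op 7 (rotate(-1)): offset=5, physical=[A,B,C,D,F,E,G,H], logical=[E,G,H,A,B,C,D,F]
After op 8 (swap(7, 2)): offset=5, physical=[A,B,C,D,H,E,G,F], logical=[E,G,F,A,B,C,D,H]

Answer: E,G,F,A,B,C,D,H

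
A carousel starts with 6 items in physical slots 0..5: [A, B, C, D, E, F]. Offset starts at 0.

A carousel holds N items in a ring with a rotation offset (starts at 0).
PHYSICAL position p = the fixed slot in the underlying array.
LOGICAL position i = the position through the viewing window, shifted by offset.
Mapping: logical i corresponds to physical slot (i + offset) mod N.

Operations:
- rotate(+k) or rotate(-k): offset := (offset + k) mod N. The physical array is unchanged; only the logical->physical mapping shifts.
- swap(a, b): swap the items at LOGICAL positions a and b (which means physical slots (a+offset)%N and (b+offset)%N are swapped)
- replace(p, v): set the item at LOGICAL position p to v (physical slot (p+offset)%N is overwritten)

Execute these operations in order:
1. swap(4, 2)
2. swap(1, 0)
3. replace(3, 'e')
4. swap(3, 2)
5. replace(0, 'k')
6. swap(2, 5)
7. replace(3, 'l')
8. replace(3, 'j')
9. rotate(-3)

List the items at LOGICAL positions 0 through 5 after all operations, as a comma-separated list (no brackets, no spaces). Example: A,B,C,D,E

After op 1 (swap(4, 2)): offset=0, physical=[A,B,E,D,C,F], logical=[A,B,E,D,C,F]
After op 2 (swap(1, 0)): offset=0, physical=[B,A,E,D,C,F], logical=[B,A,E,D,C,F]
After op 3 (replace(3, 'e')): offset=0, physical=[B,A,E,e,C,F], logical=[B,A,E,e,C,F]
After op 4 (swap(3, 2)): offset=0, physical=[B,A,e,E,C,F], logical=[B,A,e,E,C,F]
After op 5 (replace(0, 'k')): offset=0, physical=[k,A,e,E,C,F], logical=[k,A,e,E,C,F]
After op 6 (swap(2, 5)): offset=0, physical=[k,A,F,E,C,e], logical=[k,A,F,E,C,e]
After op 7 (replace(3, 'l')): offset=0, physical=[k,A,F,l,C,e], logical=[k,A,F,l,C,e]
After op 8 (replace(3, 'j')): offset=0, physical=[k,A,F,j,C,e], logical=[k,A,F,j,C,e]
After op 9 (rotate(-3)): offset=3, physical=[k,A,F,j,C,e], logical=[j,C,e,k,A,F]

Answer: j,C,e,k,A,F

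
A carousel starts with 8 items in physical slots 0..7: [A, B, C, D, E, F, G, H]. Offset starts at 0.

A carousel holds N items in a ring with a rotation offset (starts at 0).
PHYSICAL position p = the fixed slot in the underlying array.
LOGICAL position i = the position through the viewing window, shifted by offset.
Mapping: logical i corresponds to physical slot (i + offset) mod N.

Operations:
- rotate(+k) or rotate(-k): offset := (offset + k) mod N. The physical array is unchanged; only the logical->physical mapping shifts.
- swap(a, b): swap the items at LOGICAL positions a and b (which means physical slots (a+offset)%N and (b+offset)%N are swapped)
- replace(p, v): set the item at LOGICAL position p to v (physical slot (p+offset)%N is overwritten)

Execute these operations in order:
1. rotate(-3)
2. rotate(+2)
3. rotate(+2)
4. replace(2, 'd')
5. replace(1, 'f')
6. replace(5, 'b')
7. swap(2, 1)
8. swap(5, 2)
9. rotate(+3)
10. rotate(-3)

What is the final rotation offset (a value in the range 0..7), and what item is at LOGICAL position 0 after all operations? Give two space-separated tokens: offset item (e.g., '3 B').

After op 1 (rotate(-3)): offset=5, physical=[A,B,C,D,E,F,G,H], logical=[F,G,H,A,B,C,D,E]
After op 2 (rotate(+2)): offset=7, physical=[A,B,C,D,E,F,G,H], logical=[H,A,B,C,D,E,F,G]
After op 3 (rotate(+2)): offset=1, physical=[A,B,C,D,E,F,G,H], logical=[B,C,D,E,F,G,H,A]
After op 4 (replace(2, 'd')): offset=1, physical=[A,B,C,d,E,F,G,H], logical=[B,C,d,E,F,G,H,A]
After op 5 (replace(1, 'f')): offset=1, physical=[A,B,f,d,E,F,G,H], logical=[B,f,d,E,F,G,H,A]
After op 6 (replace(5, 'b')): offset=1, physical=[A,B,f,d,E,F,b,H], logical=[B,f,d,E,F,b,H,A]
After op 7 (swap(2, 1)): offset=1, physical=[A,B,d,f,E,F,b,H], logical=[B,d,f,E,F,b,H,A]
After op 8 (swap(5, 2)): offset=1, physical=[A,B,d,b,E,F,f,H], logical=[B,d,b,E,F,f,H,A]
After op 9 (rotate(+3)): offset=4, physical=[A,B,d,b,E,F,f,H], logical=[E,F,f,H,A,B,d,b]
After op 10 (rotate(-3)): offset=1, physical=[A,B,d,b,E,F,f,H], logical=[B,d,b,E,F,f,H,A]

Answer: 1 B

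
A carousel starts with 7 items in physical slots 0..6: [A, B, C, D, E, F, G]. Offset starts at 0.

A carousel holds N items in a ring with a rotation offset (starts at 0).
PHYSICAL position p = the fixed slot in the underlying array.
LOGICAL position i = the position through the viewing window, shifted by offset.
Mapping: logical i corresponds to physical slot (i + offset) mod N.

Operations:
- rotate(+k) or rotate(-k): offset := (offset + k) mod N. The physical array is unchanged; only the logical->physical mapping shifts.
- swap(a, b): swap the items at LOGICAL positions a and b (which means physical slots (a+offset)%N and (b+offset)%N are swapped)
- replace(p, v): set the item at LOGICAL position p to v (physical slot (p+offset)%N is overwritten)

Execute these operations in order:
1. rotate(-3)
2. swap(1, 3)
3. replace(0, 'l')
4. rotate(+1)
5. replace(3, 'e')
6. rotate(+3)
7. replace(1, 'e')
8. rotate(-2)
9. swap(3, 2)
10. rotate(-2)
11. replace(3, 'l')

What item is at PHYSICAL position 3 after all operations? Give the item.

After op 1 (rotate(-3)): offset=4, physical=[A,B,C,D,E,F,G], logical=[E,F,G,A,B,C,D]
After op 2 (swap(1, 3)): offset=4, physical=[F,B,C,D,E,A,G], logical=[E,A,G,F,B,C,D]
After op 3 (replace(0, 'l')): offset=4, physical=[F,B,C,D,l,A,G], logical=[l,A,G,F,B,C,D]
After op 4 (rotate(+1)): offset=5, physical=[F,B,C,D,l,A,G], logical=[A,G,F,B,C,D,l]
After op 5 (replace(3, 'e')): offset=5, physical=[F,e,C,D,l,A,G], logical=[A,G,F,e,C,D,l]
After op 6 (rotate(+3)): offset=1, physical=[F,e,C,D,l,A,G], logical=[e,C,D,l,A,G,F]
After op 7 (replace(1, 'e')): offset=1, physical=[F,e,e,D,l,A,G], logical=[e,e,D,l,A,G,F]
After op 8 (rotate(-2)): offset=6, physical=[F,e,e,D,l,A,G], logical=[G,F,e,e,D,l,A]
After op 9 (swap(3, 2)): offset=6, physical=[F,e,e,D,l,A,G], logical=[G,F,e,e,D,l,A]
After op 10 (rotate(-2)): offset=4, physical=[F,e,e,D,l,A,G], logical=[l,A,G,F,e,e,D]
After op 11 (replace(3, 'l')): offset=4, physical=[l,e,e,D,l,A,G], logical=[l,A,G,l,e,e,D]

Answer: D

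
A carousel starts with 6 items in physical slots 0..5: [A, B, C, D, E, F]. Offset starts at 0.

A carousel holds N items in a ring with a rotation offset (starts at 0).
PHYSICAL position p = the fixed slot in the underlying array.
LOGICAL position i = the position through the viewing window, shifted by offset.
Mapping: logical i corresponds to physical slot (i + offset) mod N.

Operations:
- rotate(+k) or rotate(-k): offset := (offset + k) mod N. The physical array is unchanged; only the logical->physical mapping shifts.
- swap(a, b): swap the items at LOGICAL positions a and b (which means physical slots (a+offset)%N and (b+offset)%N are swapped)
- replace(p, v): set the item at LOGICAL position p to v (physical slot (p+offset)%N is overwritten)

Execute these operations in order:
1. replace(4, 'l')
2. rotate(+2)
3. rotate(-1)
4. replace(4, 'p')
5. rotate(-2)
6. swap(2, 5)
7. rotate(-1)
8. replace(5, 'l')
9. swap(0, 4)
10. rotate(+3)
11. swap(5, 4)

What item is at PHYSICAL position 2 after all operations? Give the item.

After op 1 (replace(4, 'l')): offset=0, physical=[A,B,C,D,l,F], logical=[A,B,C,D,l,F]
After op 2 (rotate(+2)): offset=2, physical=[A,B,C,D,l,F], logical=[C,D,l,F,A,B]
After op 3 (rotate(-1)): offset=1, physical=[A,B,C,D,l,F], logical=[B,C,D,l,F,A]
After op 4 (replace(4, 'p')): offset=1, physical=[A,B,C,D,l,p], logical=[B,C,D,l,p,A]
After op 5 (rotate(-2)): offset=5, physical=[A,B,C,D,l,p], logical=[p,A,B,C,D,l]
After op 6 (swap(2, 5)): offset=5, physical=[A,l,C,D,B,p], logical=[p,A,l,C,D,B]
After op 7 (rotate(-1)): offset=4, physical=[A,l,C,D,B,p], logical=[B,p,A,l,C,D]
After op 8 (replace(5, 'l')): offset=4, physical=[A,l,C,l,B,p], logical=[B,p,A,l,C,l]
After op 9 (swap(0, 4)): offset=4, physical=[A,l,B,l,C,p], logical=[C,p,A,l,B,l]
After op 10 (rotate(+3)): offset=1, physical=[A,l,B,l,C,p], logical=[l,B,l,C,p,A]
After op 11 (swap(5, 4)): offset=1, physical=[p,l,B,l,C,A], logical=[l,B,l,C,A,p]

Answer: B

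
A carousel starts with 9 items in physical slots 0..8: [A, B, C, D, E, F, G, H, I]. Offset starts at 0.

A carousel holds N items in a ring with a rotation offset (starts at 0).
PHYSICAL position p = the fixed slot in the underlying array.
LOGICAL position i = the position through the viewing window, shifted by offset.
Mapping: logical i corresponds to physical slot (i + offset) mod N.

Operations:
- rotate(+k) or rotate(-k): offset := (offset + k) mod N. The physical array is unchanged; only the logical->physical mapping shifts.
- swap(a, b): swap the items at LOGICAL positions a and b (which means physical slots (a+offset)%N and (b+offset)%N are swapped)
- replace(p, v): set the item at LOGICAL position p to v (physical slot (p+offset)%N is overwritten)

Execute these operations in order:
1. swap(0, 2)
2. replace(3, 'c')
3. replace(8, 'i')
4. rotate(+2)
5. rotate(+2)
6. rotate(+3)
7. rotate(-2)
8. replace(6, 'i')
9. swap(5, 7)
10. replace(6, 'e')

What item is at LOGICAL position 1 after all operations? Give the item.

After op 1 (swap(0, 2)): offset=0, physical=[C,B,A,D,E,F,G,H,I], logical=[C,B,A,D,E,F,G,H,I]
After op 2 (replace(3, 'c')): offset=0, physical=[C,B,A,c,E,F,G,H,I], logical=[C,B,A,c,E,F,G,H,I]
After op 3 (replace(8, 'i')): offset=0, physical=[C,B,A,c,E,F,G,H,i], logical=[C,B,A,c,E,F,G,H,i]
After op 4 (rotate(+2)): offset=2, physical=[C,B,A,c,E,F,G,H,i], logical=[A,c,E,F,G,H,i,C,B]
After op 5 (rotate(+2)): offset=4, physical=[C,B,A,c,E,F,G,H,i], logical=[E,F,G,H,i,C,B,A,c]
After op 6 (rotate(+3)): offset=7, physical=[C,B,A,c,E,F,G,H,i], logical=[H,i,C,B,A,c,E,F,G]
After op 7 (rotate(-2)): offset=5, physical=[C,B,A,c,E,F,G,H,i], logical=[F,G,H,i,C,B,A,c,E]
After op 8 (replace(6, 'i')): offset=5, physical=[C,B,i,c,E,F,G,H,i], logical=[F,G,H,i,C,B,i,c,E]
After op 9 (swap(5, 7)): offset=5, physical=[C,c,i,B,E,F,G,H,i], logical=[F,G,H,i,C,c,i,B,E]
After op 10 (replace(6, 'e')): offset=5, physical=[C,c,e,B,E,F,G,H,i], logical=[F,G,H,i,C,c,e,B,E]

Answer: G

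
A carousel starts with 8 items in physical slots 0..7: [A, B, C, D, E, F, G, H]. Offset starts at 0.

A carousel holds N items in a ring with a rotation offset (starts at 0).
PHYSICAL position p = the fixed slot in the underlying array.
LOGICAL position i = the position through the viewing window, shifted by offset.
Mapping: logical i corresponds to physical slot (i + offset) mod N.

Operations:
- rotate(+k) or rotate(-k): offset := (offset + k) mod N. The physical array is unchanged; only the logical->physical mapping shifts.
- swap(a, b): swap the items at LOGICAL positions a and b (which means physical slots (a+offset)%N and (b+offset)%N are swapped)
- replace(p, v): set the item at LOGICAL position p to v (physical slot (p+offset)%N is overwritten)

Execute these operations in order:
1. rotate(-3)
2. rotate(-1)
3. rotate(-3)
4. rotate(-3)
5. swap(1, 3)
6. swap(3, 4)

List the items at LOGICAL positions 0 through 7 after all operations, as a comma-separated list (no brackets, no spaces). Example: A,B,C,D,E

After op 1 (rotate(-3)): offset=5, physical=[A,B,C,D,E,F,G,H], logical=[F,G,H,A,B,C,D,E]
After op 2 (rotate(-1)): offset=4, physical=[A,B,C,D,E,F,G,H], logical=[E,F,G,H,A,B,C,D]
After op 3 (rotate(-3)): offset=1, physical=[A,B,C,D,E,F,G,H], logical=[B,C,D,E,F,G,H,A]
After op 4 (rotate(-3)): offset=6, physical=[A,B,C,D,E,F,G,H], logical=[G,H,A,B,C,D,E,F]
After op 5 (swap(1, 3)): offset=6, physical=[A,H,C,D,E,F,G,B], logical=[G,B,A,H,C,D,E,F]
After op 6 (swap(3, 4)): offset=6, physical=[A,C,H,D,E,F,G,B], logical=[G,B,A,C,H,D,E,F]

Answer: G,B,A,C,H,D,E,F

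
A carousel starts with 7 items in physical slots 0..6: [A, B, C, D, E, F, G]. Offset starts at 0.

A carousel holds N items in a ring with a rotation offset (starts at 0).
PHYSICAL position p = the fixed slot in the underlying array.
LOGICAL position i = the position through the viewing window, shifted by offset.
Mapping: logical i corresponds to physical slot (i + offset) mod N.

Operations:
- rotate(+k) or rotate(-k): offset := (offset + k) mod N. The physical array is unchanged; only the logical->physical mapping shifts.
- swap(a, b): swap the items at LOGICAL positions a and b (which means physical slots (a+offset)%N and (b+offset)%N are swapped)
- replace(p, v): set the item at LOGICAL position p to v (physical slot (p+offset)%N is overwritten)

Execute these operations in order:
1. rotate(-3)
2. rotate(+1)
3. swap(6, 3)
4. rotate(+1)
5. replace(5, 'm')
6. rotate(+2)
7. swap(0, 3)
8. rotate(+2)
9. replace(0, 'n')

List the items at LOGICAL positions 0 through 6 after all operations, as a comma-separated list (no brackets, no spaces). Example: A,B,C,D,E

After op 1 (rotate(-3)): offset=4, physical=[A,B,C,D,E,F,G], logical=[E,F,G,A,B,C,D]
After op 2 (rotate(+1)): offset=5, physical=[A,B,C,D,E,F,G], logical=[F,G,A,B,C,D,E]
After op 3 (swap(6, 3)): offset=5, physical=[A,E,C,D,B,F,G], logical=[F,G,A,E,C,D,B]
After op 4 (rotate(+1)): offset=6, physical=[A,E,C,D,B,F,G], logical=[G,A,E,C,D,B,F]
After op 5 (replace(5, 'm')): offset=6, physical=[A,E,C,D,m,F,G], logical=[G,A,E,C,D,m,F]
After op 6 (rotate(+2)): offset=1, physical=[A,E,C,D,m,F,G], logical=[E,C,D,m,F,G,A]
After op 7 (swap(0, 3)): offset=1, physical=[A,m,C,D,E,F,G], logical=[m,C,D,E,F,G,A]
After op 8 (rotate(+2)): offset=3, physical=[A,m,C,D,E,F,G], logical=[D,E,F,G,A,m,C]
After op 9 (replace(0, 'n')): offset=3, physical=[A,m,C,n,E,F,G], logical=[n,E,F,G,A,m,C]

Answer: n,E,F,G,A,m,C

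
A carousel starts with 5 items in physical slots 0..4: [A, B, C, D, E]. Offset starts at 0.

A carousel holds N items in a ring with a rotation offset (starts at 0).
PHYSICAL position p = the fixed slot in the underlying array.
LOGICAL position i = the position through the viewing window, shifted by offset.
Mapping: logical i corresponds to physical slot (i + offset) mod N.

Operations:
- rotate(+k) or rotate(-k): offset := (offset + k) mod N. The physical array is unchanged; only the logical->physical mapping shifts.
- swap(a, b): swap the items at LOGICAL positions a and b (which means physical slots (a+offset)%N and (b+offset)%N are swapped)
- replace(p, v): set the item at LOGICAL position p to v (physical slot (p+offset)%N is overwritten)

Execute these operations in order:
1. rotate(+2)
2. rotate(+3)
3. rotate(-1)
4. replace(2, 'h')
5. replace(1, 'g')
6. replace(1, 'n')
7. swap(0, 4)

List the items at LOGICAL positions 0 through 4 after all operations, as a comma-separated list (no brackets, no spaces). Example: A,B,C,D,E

Answer: D,n,h,C,E

Derivation:
After op 1 (rotate(+2)): offset=2, physical=[A,B,C,D,E], logical=[C,D,E,A,B]
After op 2 (rotate(+3)): offset=0, physical=[A,B,C,D,E], logical=[A,B,C,D,E]
After op 3 (rotate(-1)): offset=4, physical=[A,B,C,D,E], logical=[E,A,B,C,D]
After op 4 (replace(2, 'h')): offset=4, physical=[A,h,C,D,E], logical=[E,A,h,C,D]
After op 5 (replace(1, 'g')): offset=4, physical=[g,h,C,D,E], logical=[E,g,h,C,D]
After op 6 (replace(1, 'n')): offset=4, physical=[n,h,C,D,E], logical=[E,n,h,C,D]
After op 7 (swap(0, 4)): offset=4, physical=[n,h,C,E,D], logical=[D,n,h,C,E]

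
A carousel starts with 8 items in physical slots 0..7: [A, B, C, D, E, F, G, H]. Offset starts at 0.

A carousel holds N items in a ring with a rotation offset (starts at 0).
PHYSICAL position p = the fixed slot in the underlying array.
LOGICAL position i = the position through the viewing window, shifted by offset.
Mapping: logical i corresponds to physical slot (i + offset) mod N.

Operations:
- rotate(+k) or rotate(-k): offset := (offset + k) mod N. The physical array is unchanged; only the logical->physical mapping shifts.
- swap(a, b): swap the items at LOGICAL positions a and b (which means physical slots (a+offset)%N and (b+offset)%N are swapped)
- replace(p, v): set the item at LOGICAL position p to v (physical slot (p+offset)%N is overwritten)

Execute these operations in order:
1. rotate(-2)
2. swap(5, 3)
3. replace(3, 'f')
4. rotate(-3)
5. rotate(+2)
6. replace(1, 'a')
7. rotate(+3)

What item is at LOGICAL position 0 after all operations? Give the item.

Answer: A

Derivation:
After op 1 (rotate(-2)): offset=6, physical=[A,B,C,D,E,F,G,H], logical=[G,H,A,B,C,D,E,F]
After op 2 (swap(5, 3)): offset=6, physical=[A,D,C,B,E,F,G,H], logical=[G,H,A,D,C,B,E,F]
After op 3 (replace(3, 'f')): offset=6, physical=[A,f,C,B,E,F,G,H], logical=[G,H,A,f,C,B,E,F]
After op 4 (rotate(-3)): offset=3, physical=[A,f,C,B,E,F,G,H], logical=[B,E,F,G,H,A,f,C]
After op 5 (rotate(+2)): offset=5, physical=[A,f,C,B,E,F,G,H], logical=[F,G,H,A,f,C,B,E]
After op 6 (replace(1, 'a')): offset=5, physical=[A,f,C,B,E,F,a,H], logical=[F,a,H,A,f,C,B,E]
After op 7 (rotate(+3)): offset=0, physical=[A,f,C,B,E,F,a,H], logical=[A,f,C,B,E,F,a,H]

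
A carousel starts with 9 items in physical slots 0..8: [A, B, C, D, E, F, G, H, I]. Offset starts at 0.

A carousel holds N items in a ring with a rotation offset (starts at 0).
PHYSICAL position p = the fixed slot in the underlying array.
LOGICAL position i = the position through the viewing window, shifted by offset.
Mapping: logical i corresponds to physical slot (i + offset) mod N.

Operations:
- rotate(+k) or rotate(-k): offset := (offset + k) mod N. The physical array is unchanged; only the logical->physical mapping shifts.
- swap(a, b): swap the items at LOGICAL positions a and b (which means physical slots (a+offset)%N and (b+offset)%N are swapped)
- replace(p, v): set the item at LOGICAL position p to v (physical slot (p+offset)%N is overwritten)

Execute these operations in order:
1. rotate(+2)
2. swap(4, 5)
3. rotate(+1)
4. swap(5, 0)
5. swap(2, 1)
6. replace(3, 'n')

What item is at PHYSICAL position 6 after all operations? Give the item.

Answer: n

Derivation:
After op 1 (rotate(+2)): offset=2, physical=[A,B,C,D,E,F,G,H,I], logical=[C,D,E,F,G,H,I,A,B]
After op 2 (swap(4, 5)): offset=2, physical=[A,B,C,D,E,F,H,G,I], logical=[C,D,E,F,H,G,I,A,B]
After op 3 (rotate(+1)): offset=3, physical=[A,B,C,D,E,F,H,G,I], logical=[D,E,F,H,G,I,A,B,C]
After op 4 (swap(5, 0)): offset=3, physical=[A,B,C,I,E,F,H,G,D], logical=[I,E,F,H,G,D,A,B,C]
After op 5 (swap(2, 1)): offset=3, physical=[A,B,C,I,F,E,H,G,D], logical=[I,F,E,H,G,D,A,B,C]
After op 6 (replace(3, 'n')): offset=3, physical=[A,B,C,I,F,E,n,G,D], logical=[I,F,E,n,G,D,A,B,C]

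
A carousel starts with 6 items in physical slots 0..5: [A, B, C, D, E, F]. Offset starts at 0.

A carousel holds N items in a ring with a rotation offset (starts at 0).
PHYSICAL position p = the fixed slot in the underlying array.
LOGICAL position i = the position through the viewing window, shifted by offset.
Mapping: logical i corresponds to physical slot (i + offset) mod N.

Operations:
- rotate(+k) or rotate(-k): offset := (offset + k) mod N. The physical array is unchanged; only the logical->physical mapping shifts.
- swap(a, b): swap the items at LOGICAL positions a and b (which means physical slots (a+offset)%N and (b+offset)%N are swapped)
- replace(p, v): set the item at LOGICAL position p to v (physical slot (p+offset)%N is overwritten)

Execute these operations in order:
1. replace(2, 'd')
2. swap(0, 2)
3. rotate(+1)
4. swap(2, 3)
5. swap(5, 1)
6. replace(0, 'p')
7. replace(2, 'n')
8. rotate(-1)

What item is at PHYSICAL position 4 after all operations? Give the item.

After op 1 (replace(2, 'd')): offset=0, physical=[A,B,d,D,E,F], logical=[A,B,d,D,E,F]
After op 2 (swap(0, 2)): offset=0, physical=[d,B,A,D,E,F], logical=[d,B,A,D,E,F]
After op 3 (rotate(+1)): offset=1, physical=[d,B,A,D,E,F], logical=[B,A,D,E,F,d]
After op 4 (swap(2, 3)): offset=1, physical=[d,B,A,E,D,F], logical=[B,A,E,D,F,d]
After op 5 (swap(5, 1)): offset=1, physical=[A,B,d,E,D,F], logical=[B,d,E,D,F,A]
After op 6 (replace(0, 'p')): offset=1, physical=[A,p,d,E,D,F], logical=[p,d,E,D,F,A]
After op 7 (replace(2, 'n')): offset=1, physical=[A,p,d,n,D,F], logical=[p,d,n,D,F,A]
After op 8 (rotate(-1)): offset=0, physical=[A,p,d,n,D,F], logical=[A,p,d,n,D,F]

Answer: D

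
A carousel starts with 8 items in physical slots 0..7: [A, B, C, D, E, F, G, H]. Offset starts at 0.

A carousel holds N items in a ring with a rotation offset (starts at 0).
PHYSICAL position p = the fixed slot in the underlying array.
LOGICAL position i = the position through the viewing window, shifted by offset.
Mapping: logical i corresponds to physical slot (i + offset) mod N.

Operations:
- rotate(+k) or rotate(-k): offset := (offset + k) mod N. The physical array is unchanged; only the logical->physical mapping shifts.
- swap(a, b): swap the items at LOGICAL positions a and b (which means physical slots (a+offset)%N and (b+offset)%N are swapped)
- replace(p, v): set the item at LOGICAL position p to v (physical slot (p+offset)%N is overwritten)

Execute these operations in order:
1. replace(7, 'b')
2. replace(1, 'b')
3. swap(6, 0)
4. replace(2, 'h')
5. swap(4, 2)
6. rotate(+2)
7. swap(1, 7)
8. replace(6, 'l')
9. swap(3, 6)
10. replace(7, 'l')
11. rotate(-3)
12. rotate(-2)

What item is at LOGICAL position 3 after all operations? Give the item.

Answer: F

Derivation:
After op 1 (replace(7, 'b')): offset=0, physical=[A,B,C,D,E,F,G,b], logical=[A,B,C,D,E,F,G,b]
After op 2 (replace(1, 'b')): offset=0, physical=[A,b,C,D,E,F,G,b], logical=[A,b,C,D,E,F,G,b]
After op 3 (swap(6, 0)): offset=0, physical=[G,b,C,D,E,F,A,b], logical=[G,b,C,D,E,F,A,b]
After op 4 (replace(2, 'h')): offset=0, physical=[G,b,h,D,E,F,A,b], logical=[G,b,h,D,E,F,A,b]
After op 5 (swap(4, 2)): offset=0, physical=[G,b,E,D,h,F,A,b], logical=[G,b,E,D,h,F,A,b]
After op 6 (rotate(+2)): offset=2, physical=[G,b,E,D,h,F,A,b], logical=[E,D,h,F,A,b,G,b]
After op 7 (swap(1, 7)): offset=2, physical=[G,D,E,b,h,F,A,b], logical=[E,b,h,F,A,b,G,D]
After op 8 (replace(6, 'l')): offset=2, physical=[l,D,E,b,h,F,A,b], logical=[E,b,h,F,A,b,l,D]
After op 9 (swap(3, 6)): offset=2, physical=[F,D,E,b,h,l,A,b], logical=[E,b,h,l,A,b,F,D]
After op 10 (replace(7, 'l')): offset=2, physical=[F,l,E,b,h,l,A,b], logical=[E,b,h,l,A,b,F,l]
After op 11 (rotate(-3)): offset=7, physical=[F,l,E,b,h,l,A,b], logical=[b,F,l,E,b,h,l,A]
After op 12 (rotate(-2)): offset=5, physical=[F,l,E,b,h,l,A,b], logical=[l,A,b,F,l,E,b,h]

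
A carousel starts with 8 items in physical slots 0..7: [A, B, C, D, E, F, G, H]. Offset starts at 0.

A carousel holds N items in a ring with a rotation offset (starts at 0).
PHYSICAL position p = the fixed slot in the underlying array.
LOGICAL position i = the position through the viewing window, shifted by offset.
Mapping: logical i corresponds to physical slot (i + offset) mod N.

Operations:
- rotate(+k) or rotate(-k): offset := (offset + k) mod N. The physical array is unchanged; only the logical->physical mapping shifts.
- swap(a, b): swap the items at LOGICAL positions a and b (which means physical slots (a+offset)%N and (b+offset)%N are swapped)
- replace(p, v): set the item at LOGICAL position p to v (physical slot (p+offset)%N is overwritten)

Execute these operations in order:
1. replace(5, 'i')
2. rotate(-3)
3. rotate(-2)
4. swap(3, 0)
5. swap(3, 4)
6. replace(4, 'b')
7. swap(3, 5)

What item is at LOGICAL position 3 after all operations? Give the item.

Answer: A

Derivation:
After op 1 (replace(5, 'i')): offset=0, physical=[A,B,C,D,E,i,G,H], logical=[A,B,C,D,E,i,G,H]
After op 2 (rotate(-3)): offset=5, physical=[A,B,C,D,E,i,G,H], logical=[i,G,H,A,B,C,D,E]
After op 3 (rotate(-2)): offset=3, physical=[A,B,C,D,E,i,G,H], logical=[D,E,i,G,H,A,B,C]
After op 4 (swap(3, 0)): offset=3, physical=[A,B,C,G,E,i,D,H], logical=[G,E,i,D,H,A,B,C]
After op 5 (swap(3, 4)): offset=3, physical=[A,B,C,G,E,i,H,D], logical=[G,E,i,H,D,A,B,C]
After op 6 (replace(4, 'b')): offset=3, physical=[A,B,C,G,E,i,H,b], logical=[G,E,i,H,b,A,B,C]
After op 7 (swap(3, 5)): offset=3, physical=[H,B,C,G,E,i,A,b], logical=[G,E,i,A,b,H,B,C]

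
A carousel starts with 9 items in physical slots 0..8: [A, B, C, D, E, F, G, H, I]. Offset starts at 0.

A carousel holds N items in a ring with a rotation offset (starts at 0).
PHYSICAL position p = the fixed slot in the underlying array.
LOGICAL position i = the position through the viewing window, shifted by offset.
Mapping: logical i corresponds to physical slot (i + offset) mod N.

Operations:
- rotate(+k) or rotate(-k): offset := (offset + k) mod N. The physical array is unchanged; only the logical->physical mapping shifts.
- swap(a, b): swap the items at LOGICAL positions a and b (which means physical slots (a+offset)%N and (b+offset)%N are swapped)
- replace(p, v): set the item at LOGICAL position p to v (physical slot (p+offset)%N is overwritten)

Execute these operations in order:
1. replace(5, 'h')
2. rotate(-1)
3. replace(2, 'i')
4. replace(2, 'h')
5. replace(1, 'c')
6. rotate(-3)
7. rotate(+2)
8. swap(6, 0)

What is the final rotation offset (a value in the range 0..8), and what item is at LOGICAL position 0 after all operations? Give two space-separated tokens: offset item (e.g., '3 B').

After op 1 (replace(5, 'h')): offset=0, physical=[A,B,C,D,E,h,G,H,I], logical=[A,B,C,D,E,h,G,H,I]
After op 2 (rotate(-1)): offset=8, physical=[A,B,C,D,E,h,G,H,I], logical=[I,A,B,C,D,E,h,G,H]
After op 3 (replace(2, 'i')): offset=8, physical=[A,i,C,D,E,h,G,H,I], logical=[I,A,i,C,D,E,h,G,H]
After op 4 (replace(2, 'h')): offset=8, physical=[A,h,C,D,E,h,G,H,I], logical=[I,A,h,C,D,E,h,G,H]
After op 5 (replace(1, 'c')): offset=8, physical=[c,h,C,D,E,h,G,H,I], logical=[I,c,h,C,D,E,h,G,H]
After op 6 (rotate(-3)): offset=5, physical=[c,h,C,D,E,h,G,H,I], logical=[h,G,H,I,c,h,C,D,E]
After op 7 (rotate(+2)): offset=7, physical=[c,h,C,D,E,h,G,H,I], logical=[H,I,c,h,C,D,E,h,G]
After op 8 (swap(6, 0)): offset=7, physical=[c,h,C,D,H,h,G,E,I], logical=[E,I,c,h,C,D,H,h,G]

Answer: 7 E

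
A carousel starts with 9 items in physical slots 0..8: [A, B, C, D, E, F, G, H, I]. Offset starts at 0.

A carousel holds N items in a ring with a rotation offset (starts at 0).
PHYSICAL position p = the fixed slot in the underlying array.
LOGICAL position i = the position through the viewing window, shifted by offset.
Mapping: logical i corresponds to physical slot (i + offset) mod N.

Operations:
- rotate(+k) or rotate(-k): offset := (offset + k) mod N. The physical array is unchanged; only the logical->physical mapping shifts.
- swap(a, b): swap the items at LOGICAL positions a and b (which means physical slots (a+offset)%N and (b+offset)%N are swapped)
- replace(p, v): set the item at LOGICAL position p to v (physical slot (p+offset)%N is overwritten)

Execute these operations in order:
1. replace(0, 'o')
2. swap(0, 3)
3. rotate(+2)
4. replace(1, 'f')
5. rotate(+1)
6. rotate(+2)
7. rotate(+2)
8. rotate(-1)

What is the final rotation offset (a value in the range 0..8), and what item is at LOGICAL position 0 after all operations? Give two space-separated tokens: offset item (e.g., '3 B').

Answer: 6 G

Derivation:
After op 1 (replace(0, 'o')): offset=0, physical=[o,B,C,D,E,F,G,H,I], logical=[o,B,C,D,E,F,G,H,I]
After op 2 (swap(0, 3)): offset=0, physical=[D,B,C,o,E,F,G,H,I], logical=[D,B,C,o,E,F,G,H,I]
After op 3 (rotate(+2)): offset=2, physical=[D,B,C,o,E,F,G,H,I], logical=[C,o,E,F,G,H,I,D,B]
After op 4 (replace(1, 'f')): offset=2, physical=[D,B,C,f,E,F,G,H,I], logical=[C,f,E,F,G,H,I,D,B]
After op 5 (rotate(+1)): offset=3, physical=[D,B,C,f,E,F,G,H,I], logical=[f,E,F,G,H,I,D,B,C]
After op 6 (rotate(+2)): offset=5, physical=[D,B,C,f,E,F,G,H,I], logical=[F,G,H,I,D,B,C,f,E]
After op 7 (rotate(+2)): offset=7, physical=[D,B,C,f,E,F,G,H,I], logical=[H,I,D,B,C,f,E,F,G]
After op 8 (rotate(-1)): offset=6, physical=[D,B,C,f,E,F,G,H,I], logical=[G,H,I,D,B,C,f,E,F]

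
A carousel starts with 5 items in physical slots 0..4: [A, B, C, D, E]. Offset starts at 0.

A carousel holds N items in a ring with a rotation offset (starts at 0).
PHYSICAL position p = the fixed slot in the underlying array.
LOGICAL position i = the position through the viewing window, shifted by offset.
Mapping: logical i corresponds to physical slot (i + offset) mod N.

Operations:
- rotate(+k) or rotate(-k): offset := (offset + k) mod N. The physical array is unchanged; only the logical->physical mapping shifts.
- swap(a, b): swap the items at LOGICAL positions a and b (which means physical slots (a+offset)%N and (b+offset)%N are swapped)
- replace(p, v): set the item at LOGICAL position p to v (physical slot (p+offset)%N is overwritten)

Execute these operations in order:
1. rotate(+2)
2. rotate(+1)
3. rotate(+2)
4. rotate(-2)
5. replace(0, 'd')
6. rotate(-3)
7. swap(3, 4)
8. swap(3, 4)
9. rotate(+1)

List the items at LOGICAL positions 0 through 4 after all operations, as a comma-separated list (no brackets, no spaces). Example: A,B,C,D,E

Answer: B,C,d,E,A

Derivation:
After op 1 (rotate(+2)): offset=2, physical=[A,B,C,D,E], logical=[C,D,E,A,B]
After op 2 (rotate(+1)): offset=3, physical=[A,B,C,D,E], logical=[D,E,A,B,C]
After op 3 (rotate(+2)): offset=0, physical=[A,B,C,D,E], logical=[A,B,C,D,E]
After op 4 (rotate(-2)): offset=3, physical=[A,B,C,D,E], logical=[D,E,A,B,C]
After op 5 (replace(0, 'd')): offset=3, physical=[A,B,C,d,E], logical=[d,E,A,B,C]
After op 6 (rotate(-3)): offset=0, physical=[A,B,C,d,E], logical=[A,B,C,d,E]
After op 7 (swap(3, 4)): offset=0, physical=[A,B,C,E,d], logical=[A,B,C,E,d]
After op 8 (swap(3, 4)): offset=0, physical=[A,B,C,d,E], logical=[A,B,C,d,E]
After op 9 (rotate(+1)): offset=1, physical=[A,B,C,d,E], logical=[B,C,d,E,A]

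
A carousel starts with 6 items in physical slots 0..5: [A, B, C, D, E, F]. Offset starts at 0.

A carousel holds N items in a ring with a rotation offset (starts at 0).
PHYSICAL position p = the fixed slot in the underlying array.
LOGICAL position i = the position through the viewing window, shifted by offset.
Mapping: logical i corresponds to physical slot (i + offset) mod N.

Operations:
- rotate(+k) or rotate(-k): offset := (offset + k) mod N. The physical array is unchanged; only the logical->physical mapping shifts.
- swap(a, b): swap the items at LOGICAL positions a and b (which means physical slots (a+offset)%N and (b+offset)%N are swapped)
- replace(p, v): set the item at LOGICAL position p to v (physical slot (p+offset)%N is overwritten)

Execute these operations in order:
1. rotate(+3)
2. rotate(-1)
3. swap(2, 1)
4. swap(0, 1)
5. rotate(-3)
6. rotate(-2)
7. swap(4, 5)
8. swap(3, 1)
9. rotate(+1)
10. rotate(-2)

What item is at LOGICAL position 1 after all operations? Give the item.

After op 1 (rotate(+3)): offset=3, physical=[A,B,C,D,E,F], logical=[D,E,F,A,B,C]
After op 2 (rotate(-1)): offset=2, physical=[A,B,C,D,E,F], logical=[C,D,E,F,A,B]
After op 3 (swap(2, 1)): offset=2, physical=[A,B,C,E,D,F], logical=[C,E,D,F,A,B]
After op 4 (swap(0, 1)): offset=2, physical=[A,B,E,C,D,F], logical=[E,C,D,F,A,B]
After op 5 (rotate(-3)): offset=5, physical=[A,B,E,C,D,F], logical=[F,A,B,E,C,D]
After op 6 (rotate(-2)): offset=3, physical=[A,B,E,C,D,F], logical=[C,D,F,A,B,E]
After op 7 (swap(4, 5)): offset=3, physical=[A,E,B,C,D,F], logical=[C,D,F,A,E,B]
After op 8 (swap(3, 1)): offset=3, physical=[D,E,B,C,A,F], logical=[C,A,F,D,E,B]
After op 9 (rotate(+1)): offset=4, physical=[D,E,B,C,A,F], logical=[A,F,D,E,B,C]
After op 10 (rotate(-2)): offset=2, physical=[D,E,B,C,A,F], logical=[B,C,A,F,D,E]

Answer: C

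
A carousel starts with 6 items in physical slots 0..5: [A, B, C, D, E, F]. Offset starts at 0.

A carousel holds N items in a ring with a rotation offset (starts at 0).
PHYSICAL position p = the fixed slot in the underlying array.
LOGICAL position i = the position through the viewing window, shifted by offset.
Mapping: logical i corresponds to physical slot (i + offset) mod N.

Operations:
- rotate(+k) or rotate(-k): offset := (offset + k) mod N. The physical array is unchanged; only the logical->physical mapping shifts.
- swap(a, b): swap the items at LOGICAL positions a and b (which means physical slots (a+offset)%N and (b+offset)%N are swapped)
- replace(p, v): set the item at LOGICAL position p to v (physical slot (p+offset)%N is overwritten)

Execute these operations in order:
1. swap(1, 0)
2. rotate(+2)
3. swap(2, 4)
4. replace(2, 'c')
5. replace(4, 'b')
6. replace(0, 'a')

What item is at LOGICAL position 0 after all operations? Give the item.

Answer: a

Derivation:
After op 1 (swap(1, 0)): offset=0, physical=[B,A,C,D,E,F], logical=[B,A,C,D,E,F]
After op 2 (rotate(+2)): offset=2, physical=[B,A,C,D,E,F], logical=[C,D,E,F,B,A]
After op 3 (swap(2, 4)): offset=2, physical=[E,A,C,D,B,F], logical=[C,D,B,F,E,A]
After op 4 (replace(2, 'c')): offset=2, physical=[E,A,C,D,c,F], logical=[C,D,c,F,E,A]
After op 5 (replace(4, 'b')): offset=2, physical=[b,A,C,D,c,F], logical=[C,D,c,F,b,A]
After op 6 (replace(0, 'a')): offset=2, physical=[b,A,a,D,c,F], logical=[a,D,c,F,b,A]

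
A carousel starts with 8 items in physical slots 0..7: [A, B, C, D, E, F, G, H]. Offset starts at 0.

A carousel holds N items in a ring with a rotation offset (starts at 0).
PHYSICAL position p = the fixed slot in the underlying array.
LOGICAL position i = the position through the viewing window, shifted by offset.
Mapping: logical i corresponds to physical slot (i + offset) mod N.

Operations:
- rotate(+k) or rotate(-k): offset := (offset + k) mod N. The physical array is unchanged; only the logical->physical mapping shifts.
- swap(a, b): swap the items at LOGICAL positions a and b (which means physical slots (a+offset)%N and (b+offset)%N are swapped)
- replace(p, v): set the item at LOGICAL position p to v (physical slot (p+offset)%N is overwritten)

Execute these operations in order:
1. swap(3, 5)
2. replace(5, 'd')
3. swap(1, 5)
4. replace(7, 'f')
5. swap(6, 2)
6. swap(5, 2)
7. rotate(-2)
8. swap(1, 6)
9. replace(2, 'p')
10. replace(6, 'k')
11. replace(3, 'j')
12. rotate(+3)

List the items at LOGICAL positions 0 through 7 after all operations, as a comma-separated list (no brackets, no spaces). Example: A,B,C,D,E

After op 1 (swap(3, 5)): offset=0, physical=[A,B,C,F,E,D,G,H], logical=[A,B,C,F,E,D,G,H]
After op 2 (replace(5, 'd')): offset=0, physical=[A,B,C,F,E,d,G,H], logical=[A,B,C,F,E,d,G,H]
After op 3 (swap(1, 5)): offset=0, physical=[A,d,C,F,E,B,G,H], logical=[A,d,C,F,E,B,G,H]
After op 4 (replace(7, 'f')): offset=0, physical=[A,d,C,F,E,B,G,f], logical=[A,d,C,F,E,B,G,f]
After op 5 (swap(6, 2)): offset=0, physical=[A,d,G,F,E,B,C,f], logical=[A,d,G,F,E,B,C,f]
After op 6 (swap(5, 2)): offset=0, physical=[A,d,B,F,E,G,C,f], logical=[A,d,B,F,E,G,C,f]
After op 7 (rotate(-2)): offset=6, physical=[A,d,B,F,E,G,C,f], logical=[C,f,A,d,B,F,E,G]
After op 8 (swap(1, 6)): offset=6, physical=[A,d,B,F,f,G,C,E], logical=[C,E,A,d,B,F,f,G]
After op 9 (replace(2, 'p')): offset=6, physical=[p,d,B,F,f,G,C,E], logical=[C,E,p,d,B,F,f,G]
After op 10 (replace(6, 'k')): offset=6, physical=[p,d,B,F,k,G,C,E], logical=[C,E,p,d,B,F,k,G]
After op 11 (replace(3, 'j')): offset=6, physical=[p,j,B,F,k,G,C,E], logical=[C,E,p,j,B,F,k,G]
After op 12 (rotate(+3)): offset=1, physical=[p,j,B,F,k,G,C,E], logical=[j,B,F,k,G,C,E,p]

Answer: j,B,F,k,G,C,E,p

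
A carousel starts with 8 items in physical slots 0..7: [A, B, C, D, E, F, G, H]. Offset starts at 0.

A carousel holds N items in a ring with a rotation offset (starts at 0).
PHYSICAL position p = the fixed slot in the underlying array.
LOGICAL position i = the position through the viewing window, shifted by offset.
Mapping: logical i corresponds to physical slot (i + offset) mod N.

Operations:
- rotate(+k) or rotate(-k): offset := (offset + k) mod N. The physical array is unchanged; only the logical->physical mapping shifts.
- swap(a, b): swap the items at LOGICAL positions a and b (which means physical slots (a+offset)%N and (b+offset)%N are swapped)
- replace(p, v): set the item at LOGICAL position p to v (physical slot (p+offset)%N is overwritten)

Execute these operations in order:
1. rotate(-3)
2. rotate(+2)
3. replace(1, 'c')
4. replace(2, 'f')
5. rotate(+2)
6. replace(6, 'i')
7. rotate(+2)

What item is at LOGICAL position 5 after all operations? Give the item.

Answer: c

Derivation:
After op 1 (rotate(-3)): offset=5, physical=[A,B,C,D,E,F,G,H], logical=[F,G,H,A,B,C,D,E]
After op 2 (rotate(+2)): offset=7, physical=[A,B,C,D,E,F,G,H], logical=[H,A,B,C,D,E,F,G]
After op 3 (replace(1, 'c')): offset=7, physical=[c,B,C,D,E,F,G,H], logical=[H,c,B,C,D,E,F,G]
After op 4 (replace(2, 'f')): offset=7, physical=[c,f,C,D,E,F,G,H], logical=[H,c,f,C,D,E,F,G]
After op 5 (rotate(+2)): offset=1, physical=[c,f,C,D,E,F,G,H], logical=[f,C,D,E,F,G,H,c]
After op 6 (replace(6, 'i')): offset=1, physical=[c,f,C,D,E,F,G,i], logical=[f,C,D,E,F,G,i,c]
After op 7 (rotate(+2)): offset=3, physical=[c,f,C,D,E,F,G,i], logical=[D,E,F,G,i,c,f,C]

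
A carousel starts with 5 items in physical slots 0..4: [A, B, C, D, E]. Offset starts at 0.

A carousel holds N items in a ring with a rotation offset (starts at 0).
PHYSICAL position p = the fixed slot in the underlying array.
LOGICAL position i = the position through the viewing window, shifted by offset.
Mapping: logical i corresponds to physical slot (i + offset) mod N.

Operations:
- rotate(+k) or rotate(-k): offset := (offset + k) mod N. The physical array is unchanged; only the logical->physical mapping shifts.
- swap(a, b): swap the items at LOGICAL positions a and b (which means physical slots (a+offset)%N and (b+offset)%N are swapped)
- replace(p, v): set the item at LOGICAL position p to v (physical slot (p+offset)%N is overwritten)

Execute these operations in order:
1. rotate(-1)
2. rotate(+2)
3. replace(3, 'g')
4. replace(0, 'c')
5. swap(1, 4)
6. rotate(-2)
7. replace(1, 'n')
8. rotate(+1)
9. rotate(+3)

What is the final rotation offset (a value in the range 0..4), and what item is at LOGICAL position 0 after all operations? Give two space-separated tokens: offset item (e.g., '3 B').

Answer: 3 D

Derivation:
After op 1 (rotate(-1)): offset=4, physical=[A,B,C,D,E], logical=[E,A,B,C,D]
After op 2 (rotate(+2)): offset=1, physical=[A,B,C,D,E], logical=[B,C,D,E,A]
After op 3 (replace(3, 'g')): offset=1, physical=[A,B,C,D,g], logical=[B,C,D,g,A]
After op 4 (replace(0, 'c')): offset=1, physical=[A,c,C,D,g], logical=[c,C,D,g,A]
After op 5 (swap(1, 4)): offset=1, physical=[C,c,A,D,g], logical=[c,A,D,g,C]
After op 6 (rotate(-2)): offset=4, physical=[C,c,A,D,g], logical=[g,C,c,A,D]
After op 7 (replace(1, 'n')): offset=4, physical=[n,c,A,D,g], logical=[g,n,c,A,D]
After op 8 (rotate(+1)): offset=0, physical=[n,c,A,D,g], logical=[n,c,A,D,g]
After op 9 (rotate(+3)): offset=3, physical=[n,c,A,D,g], logical=[D,g,n,c,A]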